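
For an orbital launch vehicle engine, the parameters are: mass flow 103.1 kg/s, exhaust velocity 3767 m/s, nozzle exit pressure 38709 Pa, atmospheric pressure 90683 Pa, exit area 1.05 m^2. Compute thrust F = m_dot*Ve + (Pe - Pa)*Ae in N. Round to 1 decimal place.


Step 1: Momentum thrust = m_dot * Ve = 103.1 * 3767 = 388377.7 N
Step 2: Pressure thrust = (Pe - Pa) * Ae = (38709 - 90683) * 1.05 = -54572.70 N
Step 3: Total thrust F = 388377.7 + -54572.70 = 333805.0 N

333805.0


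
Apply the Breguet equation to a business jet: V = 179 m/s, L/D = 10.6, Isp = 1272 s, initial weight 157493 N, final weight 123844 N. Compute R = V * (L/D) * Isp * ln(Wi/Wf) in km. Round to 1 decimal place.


Step 1: Coefficient = V * (L/D) * Isp = 179 * 10.6 * 1272 = 2413492.8 m
Step 2: Wi/Wf = 157493 / 123844 = 1.271705
Step 3: ln(1.271705) = 0.240358
Step 4: R = 2413492.8 * 0.240358 = 580103.0 m = 580.1 km

580.1


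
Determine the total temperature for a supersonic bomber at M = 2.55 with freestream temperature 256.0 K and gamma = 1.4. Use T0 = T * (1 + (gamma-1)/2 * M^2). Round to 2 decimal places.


Step 1: (gamma-1)/2 = 0.2
Step 2: M^2 = 6.5025
Step 3: 1 + 0.2 * 6.5025 = 2.3005
Step 4: T0 = 256.0 * 2.3005 = 588.93 K

588.93


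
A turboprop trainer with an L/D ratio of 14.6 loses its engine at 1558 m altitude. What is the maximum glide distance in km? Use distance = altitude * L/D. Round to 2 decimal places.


Step 1: Glide distance = altitude * L/D = 1558 * 14.6 = 22746.8 m
Step 2: Convert to km: 22746.8 / 1000 = 22.75 km

22.75


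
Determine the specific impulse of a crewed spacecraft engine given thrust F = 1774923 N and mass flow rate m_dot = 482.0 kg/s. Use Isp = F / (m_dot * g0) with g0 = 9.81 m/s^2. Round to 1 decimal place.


Step 1: m_dot * g0 = 482.0 * 9.81 = 4728.42
Step 2: Isp = 1774923 / 4728.42 = 375.4 s

375.4


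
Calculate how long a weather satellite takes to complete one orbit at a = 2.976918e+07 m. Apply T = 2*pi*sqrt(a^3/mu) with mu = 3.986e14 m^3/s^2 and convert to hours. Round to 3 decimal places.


Step 1: a^3 / mu = 2.638157e+22 / 3.986e14 = 6.618557e+07
Step 2: sqrt(6.618557e+07) = 8135.4515 s
Step 3: T = 2*pi * 8135.4515 = 51116.55 s
Step 4: T in hours = 51116.55 / 3600 = 14.199 hours

14.199


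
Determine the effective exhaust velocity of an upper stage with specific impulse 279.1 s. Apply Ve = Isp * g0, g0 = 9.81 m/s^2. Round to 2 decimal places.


Step 1: Ve = Isp * g0 = 279.1 * 9.81
Step 2: Ve = 2737.97 m/s

2737.97


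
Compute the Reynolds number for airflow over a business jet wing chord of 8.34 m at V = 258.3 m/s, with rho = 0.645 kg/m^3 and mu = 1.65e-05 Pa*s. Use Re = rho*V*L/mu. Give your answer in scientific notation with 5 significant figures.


Step 1: Numerator = rho * V * L = 0.645 * 258.3 * 8.34 = 1389.47319
Step 2: Re = 1389.47319 / 1.65e-05
Step 3: Re = 8.4210e+07

8.4210e+07


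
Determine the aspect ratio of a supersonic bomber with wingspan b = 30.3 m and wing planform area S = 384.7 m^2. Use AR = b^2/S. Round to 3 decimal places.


Step 1: b^2 = 30.3^2 = 918.09
Step 2: AR = 918.09 / 384.7 = 2.387

2.387


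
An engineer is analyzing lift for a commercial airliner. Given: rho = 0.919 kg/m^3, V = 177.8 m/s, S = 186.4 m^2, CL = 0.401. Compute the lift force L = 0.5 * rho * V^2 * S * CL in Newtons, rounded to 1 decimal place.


Step 1: Calculate dynamic pressure q = 0.5 * 0.919 * 177.8^2 = 0.5 * 0.919 * 31612.84 = 14526.1 Pa
Step 2: Multiply by wing area and lift coefficient: L = 14526.1 * 186.4 * 0.401
Step 3: L = 2707665.0363 * 0.401 = 1085773.7 N

1085773.7


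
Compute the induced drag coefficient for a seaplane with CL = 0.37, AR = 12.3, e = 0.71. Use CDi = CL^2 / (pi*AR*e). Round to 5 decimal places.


Step 1: CL^2 = 0.37^2 = 0.1369
Step 2: pi * AR * e = 3.14159 * 12.3 * 0.71 = 27.435529
Step 3: CDi = 0.1369 / 27.435529 = 0.00499

0.00499


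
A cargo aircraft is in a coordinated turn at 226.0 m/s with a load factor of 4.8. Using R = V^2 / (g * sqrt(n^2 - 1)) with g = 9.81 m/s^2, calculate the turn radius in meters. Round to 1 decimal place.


Step 1: V^2 = 226.0^2 = 51076.0
Step 2: n^2 - 1 = 4.8^2 - 1 = 22.04
Step 3: sqrt(22.04) = 4.694678
Step 4: R = 51076.0 / (9.81 * 4.694678) = 1109.0 m

1109.0


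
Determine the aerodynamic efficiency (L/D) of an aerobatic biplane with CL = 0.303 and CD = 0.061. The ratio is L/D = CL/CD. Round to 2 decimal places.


Step 1: L/D = CL / CD = 0.303 / 0.061
Step 2: L/D = 4.97

4.97


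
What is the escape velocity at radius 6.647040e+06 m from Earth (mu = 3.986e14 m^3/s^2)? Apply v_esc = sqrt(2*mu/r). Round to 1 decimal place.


Step 1: 2*mu/r = 2 * 3.986e14 / 6.647040e+06 = 119933082.9963
Step 2: v_esc = sqrt(119933082.9963) = 10951.4 m/s

10951.4


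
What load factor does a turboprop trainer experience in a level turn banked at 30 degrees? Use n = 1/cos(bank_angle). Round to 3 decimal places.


Step 1: Convert 30 degrees to radians = 0.523599
Step 2: cos(30 deg) = 0.866025
Step 3: n = 1 / 0.866025 = 1.155

1.155


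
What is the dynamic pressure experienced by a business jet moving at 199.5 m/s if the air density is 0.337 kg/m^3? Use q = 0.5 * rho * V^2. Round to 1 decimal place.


Step 1: V^2 = 199.5^2 = 39800.25
Step 2: q = 0.5 * 0.337 * 39800.25
Step 3: q = 6706.3 Pa

6706.3


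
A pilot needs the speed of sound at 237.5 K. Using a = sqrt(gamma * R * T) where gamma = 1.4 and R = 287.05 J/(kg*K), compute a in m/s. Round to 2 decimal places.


Step 1: gamma * R * T = 1.4 * 287.05 * 237.5 = 95444.125
Step 2: a = sqrt(95444.125) = 308.94 m/s

308.94


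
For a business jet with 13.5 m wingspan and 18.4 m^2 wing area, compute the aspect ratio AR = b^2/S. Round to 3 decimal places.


Step 1: b^2 = 13.5^2 = 182.25
Step 2: AR = 182.25 / 18.4 = 9.905

9.905


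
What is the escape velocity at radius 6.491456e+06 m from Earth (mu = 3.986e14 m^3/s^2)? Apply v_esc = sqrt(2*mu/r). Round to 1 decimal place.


Step 1: 2*mu/r = 2 * 3.986e14 / 6.491456e+06 = 122807579.6863
Step 2: v_esc = sqrt(122807579.6863) = 11081.9 m/s

11081.9


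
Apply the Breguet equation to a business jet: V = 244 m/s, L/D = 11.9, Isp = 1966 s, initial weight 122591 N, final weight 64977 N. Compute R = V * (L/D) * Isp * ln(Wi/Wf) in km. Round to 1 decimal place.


Step 1: Coefficient = V * (L/D) * Isp = 244 * 11.9 * 1966 = 5708477.6 m
Step 2: Wi/Wf = 122591 / 64977 = 1.886683
Step 3: ln(1.886683) = 0.63482
Step 4: R = 5708477.6 * 0.63482 = 3623857.2 m = 3623.9 km

3623.9


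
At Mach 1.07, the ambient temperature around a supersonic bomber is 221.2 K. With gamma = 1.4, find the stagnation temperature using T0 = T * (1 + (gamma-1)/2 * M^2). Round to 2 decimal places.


Step 1: (gamma-1)/2 = 0.2
Step 2: M^2 = 1.1449
Step 3: 1 + 0.2 * 1.1449 = 1.22898
Step 4: T0 = 221.2 * 1.22898 = 271.85 K

271.85


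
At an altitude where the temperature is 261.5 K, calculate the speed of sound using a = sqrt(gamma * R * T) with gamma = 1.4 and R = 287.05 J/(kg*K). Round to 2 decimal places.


Step 1: gamma * R * T = 1.4 * 287.05 * 261.5 = 105089.005
Step 2: a = sqrt(105089.005) = 324.17 m/s

324.17


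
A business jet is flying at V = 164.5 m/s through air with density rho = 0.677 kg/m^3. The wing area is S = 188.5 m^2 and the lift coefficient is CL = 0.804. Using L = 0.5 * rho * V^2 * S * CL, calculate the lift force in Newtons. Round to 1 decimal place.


Step 1: Calculate dynamic pressure q = 0.5 * 0.677 * 164.5^2 = 0.5 * 0.677 * 27060.25 = 9159.8946 Pa
Step 2: Multiply by wing area and lift coefficient: L = 9159.8946 * 188.5 * 0.804
Step 3: L = 1726640.1368 * 0.804 = 1388218.7 N

1388218.7


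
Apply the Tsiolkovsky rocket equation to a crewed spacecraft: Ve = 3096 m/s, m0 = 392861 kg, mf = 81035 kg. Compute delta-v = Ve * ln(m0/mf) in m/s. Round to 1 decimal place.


Step 1: Mass ratio m0/mf = 392861 / 81035 = 4.848041
Step 2: ln(4.848041) = 1.578575
Step 3: delta-v = 3096 * 1.578575 = 4887.3 m/s

4887.3


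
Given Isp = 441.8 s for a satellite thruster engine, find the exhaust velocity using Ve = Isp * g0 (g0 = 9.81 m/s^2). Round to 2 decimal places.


Step 1: Ve = Isp * g0 = 441.8 * 9.81
Step 2: Ve = 4334.06 m/s

4334.06


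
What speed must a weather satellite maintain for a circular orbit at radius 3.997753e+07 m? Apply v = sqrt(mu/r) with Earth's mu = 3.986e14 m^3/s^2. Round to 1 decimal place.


Step 1: mu / r = 3.986e14 / 3.997753e+07 = 9970600.9851
Step 2: v = sqrt(9970600.9851) = 3157.6 m/s

3157.6


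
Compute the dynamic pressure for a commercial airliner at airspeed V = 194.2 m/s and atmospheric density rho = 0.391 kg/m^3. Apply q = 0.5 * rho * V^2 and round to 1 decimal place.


Step 1: V^2 = 194.2^2 = 37713.64
Step 2: q = 0.5 * 0.391 * 37713.64
Step 3: q = 7373.0 Pa

7373.0


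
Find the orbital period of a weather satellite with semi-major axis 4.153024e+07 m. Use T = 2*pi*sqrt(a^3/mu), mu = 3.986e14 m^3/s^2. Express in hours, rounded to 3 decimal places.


Step 1: a^3 / mu = 7.162973e+22 / 3.986e14 = 1.797033e+08
Step 2: sqrt(1.797033e+08) = 13405.3456 s
Step 3: T = 2*pi * 13405.3456 = 84228.27 s
Step 4: T in hours = 84228.27 / 3600 = 23.397 hours

23.397


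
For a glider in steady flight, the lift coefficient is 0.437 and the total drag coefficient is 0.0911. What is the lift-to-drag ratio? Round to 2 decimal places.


Step 1: L/D = CL / CD = 0.437 / 0.0911
Step 2: L/D = 4.80

4.80


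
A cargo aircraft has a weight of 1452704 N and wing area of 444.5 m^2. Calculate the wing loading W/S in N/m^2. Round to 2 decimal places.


Step 1: Wing loading = W / S = 1452704 / 444.5
Step 2: Wing loading = 3268.18 N/m^2

3268.18


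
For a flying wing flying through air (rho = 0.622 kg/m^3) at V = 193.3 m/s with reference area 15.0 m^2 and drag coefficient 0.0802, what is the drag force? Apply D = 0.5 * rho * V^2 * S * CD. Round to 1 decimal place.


Step 1: Dynamic pressure q = 0.5 * 0.622 * 193.3^2 = 11620.4808 Pa
Step 2: Drag D = q * S * CD = 11620.4808 * 15.0 * 0.0802
Step 3: D = 13979.4 N

13979.4


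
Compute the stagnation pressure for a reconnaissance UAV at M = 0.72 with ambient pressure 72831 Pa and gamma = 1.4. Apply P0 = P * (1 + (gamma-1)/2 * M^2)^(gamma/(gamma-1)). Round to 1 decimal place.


Step 1: (gamma-1)/2 * M^2 = 0.2 * 0.5184 = 0.10368
Step 2: 1 + 0.10368 = 1.10368
Step 3: Exponent gamma/(gamma-1) = 3.5
Step 4: P0 = 72831 * 1.10368^3.5 = 102864.9 Pa

102864.9


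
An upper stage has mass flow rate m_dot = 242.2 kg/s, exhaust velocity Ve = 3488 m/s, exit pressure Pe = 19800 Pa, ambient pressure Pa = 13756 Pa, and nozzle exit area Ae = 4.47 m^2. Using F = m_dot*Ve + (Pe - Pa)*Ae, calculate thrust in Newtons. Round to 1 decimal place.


Step 1: Momentum thrust = m_dot * Ve = 242.2 * 3488 = 844793.6 N
Step 2: Pressure thrust = (Pe - Pa) * Ae = (19800 - 13756) * 4.47 = 27016.68 N
Step 3: Total thrust F = 844793.6 + 27016.68 = 871810.3 N

871810.3


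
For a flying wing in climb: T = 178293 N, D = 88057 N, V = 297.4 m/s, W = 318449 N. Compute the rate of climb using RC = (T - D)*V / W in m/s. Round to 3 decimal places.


Step 1: Excess thrust = T - D = 178293 - 88057 = 90236 N
Step 2: Excess power = 90236 * 297.4 = 26836186.4 W
Step 3: RC = 26836186.4 / 318449 = 84.272 m/s

84.272


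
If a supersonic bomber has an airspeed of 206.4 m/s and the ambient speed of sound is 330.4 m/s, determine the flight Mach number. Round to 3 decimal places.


Step 1: M = V / a = 206.4 / 330.4
Step 2: M = 0.625

0.625


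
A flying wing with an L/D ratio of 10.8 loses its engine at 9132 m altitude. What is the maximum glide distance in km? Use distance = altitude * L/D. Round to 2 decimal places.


Step 1: Glide distance = altitude * L/D = 9132 * 10.8 = 98625.6 m
Step 2: Convert to km: 98625.6 / 1000 = 98.63 km

98.63


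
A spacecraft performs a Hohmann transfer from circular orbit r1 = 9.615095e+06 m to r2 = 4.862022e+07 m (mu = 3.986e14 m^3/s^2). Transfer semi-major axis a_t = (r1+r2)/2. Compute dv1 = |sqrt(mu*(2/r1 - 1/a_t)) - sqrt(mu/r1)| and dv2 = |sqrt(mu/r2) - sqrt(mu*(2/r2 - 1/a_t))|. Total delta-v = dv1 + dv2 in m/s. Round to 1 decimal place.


Step 1: Transfer semi-major axis a_t = (9.615095e+06 + 4.862022e+07) / 2 = 2.911766e+07 m
Step 2: v1 (circular at r1) = sqrt(mu/r1) = 6438.61 m/s
Step 3: v_t1 = sqrt(mu*(2/r1 - 1/a_t)) = 8319.98 m/s
Step 4: dv1 = |8319.98 - 6438.61| = 1881.37 m/s
Step 5: v2 (circular at r2) = 2863.26 m/s, v_t2 = 1645.35 m/s
Step 6: dv2 = |2863.26 - 1645.35| = 1217.9 m/s
Step 7: Total delta-v = 1881.37 + 1217.9 = 3099.3 m/s

3099.3


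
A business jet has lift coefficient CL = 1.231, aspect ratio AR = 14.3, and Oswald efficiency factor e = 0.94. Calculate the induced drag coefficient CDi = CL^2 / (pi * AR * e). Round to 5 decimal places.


Step 1: CL^2 = 1.231^2 = 1.515361
Step 2: pi * AR * e = 3.14159 * 14.3 * 0.94 = 42.229288
Step 3: CDi = 1.515361 / 42.229288 = 0.03588

0.03588


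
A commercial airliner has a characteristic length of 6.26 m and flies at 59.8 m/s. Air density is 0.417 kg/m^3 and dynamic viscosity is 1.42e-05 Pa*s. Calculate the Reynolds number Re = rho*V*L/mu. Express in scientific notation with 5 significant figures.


Step 1: Numerator = rho * V * L = 0.417 * 59.8 * 6.26 = 156.103116
Step 2: Re = 156.103116 / 1.42e-05
Step 3: Re = 1.0993e+07

1.0993e+07


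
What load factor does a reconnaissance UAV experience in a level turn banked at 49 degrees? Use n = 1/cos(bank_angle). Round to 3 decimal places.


Step 1: Convert 49 degrees to radians = 0.855211
Step 2: cos(49 deg) = 0.656059
Step 3: n = 1 / 0.656059 = 1.524

1.524


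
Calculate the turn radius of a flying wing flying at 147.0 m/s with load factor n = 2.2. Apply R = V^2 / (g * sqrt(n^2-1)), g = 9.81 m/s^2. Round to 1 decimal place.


Step 1: V^2 = 147.0^2 = 21609.0
Step 2: n^2 - 1 = 2.2^2 - 1 = 3.84
Step 3: sqrt(3.84) = 1.959592
Step 4: R = 21609.0 / (9.81 * 1.959592) = 1124.1 m

1124.1


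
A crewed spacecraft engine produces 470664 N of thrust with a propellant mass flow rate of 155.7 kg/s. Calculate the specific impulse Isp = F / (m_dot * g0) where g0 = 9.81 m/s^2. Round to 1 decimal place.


Step 1: m_dot * g0 = 155.7 * 9.81 = 1527.42
Step 2: Isp = 470664 / 1527.42 = 308.1 s

308.1


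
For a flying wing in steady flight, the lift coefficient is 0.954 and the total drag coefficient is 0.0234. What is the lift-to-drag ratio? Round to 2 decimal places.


Step 1: L/D = CL / CD = 0.954 / 0.0234
Step 2: L/D = 40.77

40.77


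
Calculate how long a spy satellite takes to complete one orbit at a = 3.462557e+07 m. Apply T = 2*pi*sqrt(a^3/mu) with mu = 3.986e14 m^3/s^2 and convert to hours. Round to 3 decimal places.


Step 1: a^3 / mu = 4.151364e+22 / 3.986e14 = 1.041486e+08
Step 2: sqrt(1.041486e+08) = 10205.3229 s
Step 3: T = 2*pi * 10205.3229 = 64121.93 s
Step 4: T in hours = 64121.93 / 3600 = 17.812 hours

17.812


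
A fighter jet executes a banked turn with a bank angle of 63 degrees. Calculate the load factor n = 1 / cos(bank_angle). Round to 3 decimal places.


Step 1: Convert 63 degrees to radians = 1.099557
Step 2: cos(63 deg) = 0.45399
Step 3: n = 1 / 0.45399 = 2.203

2.203


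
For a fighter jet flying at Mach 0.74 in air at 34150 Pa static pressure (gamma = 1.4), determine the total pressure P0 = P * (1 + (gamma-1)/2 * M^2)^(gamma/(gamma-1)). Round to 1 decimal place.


Step 1: (gamma-1)/2 * M^2 = 0.2 * 0.5476 = 0.10952
Step 2: 1 + 0.10952 = 1.10952
Step 3: Exponent gamma/(gamma-1) = 3.5
Step 4: P0 = 34150 * 1.10952^3.5 = 49131.9 Pa

49131.9


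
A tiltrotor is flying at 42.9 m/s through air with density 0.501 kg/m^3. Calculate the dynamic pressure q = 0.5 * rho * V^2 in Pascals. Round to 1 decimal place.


Step 1: V^2 = 42.9^2 = 1840.41
Step 2: q = 0.5 * 0.501 * 1840.41
Step 3: q = 461.0 Pa

461.0


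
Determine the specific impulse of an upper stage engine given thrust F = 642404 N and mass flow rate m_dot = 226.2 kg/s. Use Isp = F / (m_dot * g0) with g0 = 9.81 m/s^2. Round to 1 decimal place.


Step 1: m_dot * g0 = 226.2 * 9.81 = 2219.02
Step 2: Isp = 642404 / 2219.02 = 289.5 s

289.5


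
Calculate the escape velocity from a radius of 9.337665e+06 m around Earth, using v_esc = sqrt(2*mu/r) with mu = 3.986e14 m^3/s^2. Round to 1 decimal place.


Step 1: 2*mu/r = 2 * 3.986e14 / 9.337665e+06 = 85374662.7235
Step 2: v_esc = sqrt(85374662.7235) = 9239.8 m/s

9239.8


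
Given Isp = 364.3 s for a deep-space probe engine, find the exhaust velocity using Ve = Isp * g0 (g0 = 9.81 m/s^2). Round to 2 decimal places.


Step 1: Ve = Isp * g0 = 364.3 * 9.81
Step 2: Ve = 3573.78 m/s

3573.78


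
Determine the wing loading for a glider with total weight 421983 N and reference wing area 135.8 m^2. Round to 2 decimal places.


Step 1: Wing loading = W / S = 421983 / 135.8
Step 2: Wing loading = 3107.39 N/m^2

3107.39


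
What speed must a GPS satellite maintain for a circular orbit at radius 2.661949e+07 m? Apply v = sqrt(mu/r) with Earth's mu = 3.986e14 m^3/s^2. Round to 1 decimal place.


Step 1: mu / r = 3.986e14 / 2.661949e+07 = 14973990.8616
Step 2: v = sqrt(14973990.8616) = 3869.6 m/s

3869.6


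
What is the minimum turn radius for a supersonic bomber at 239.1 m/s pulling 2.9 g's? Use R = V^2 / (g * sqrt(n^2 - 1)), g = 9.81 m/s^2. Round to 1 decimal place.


Step 1: V^2 = 239.1^2 = 57168.81
Step 2: n^2 - 1 = 2.9^2 - 1 = 7.41
Step 3: sqrt(7.41) = 2.722132
Step 4: R = 57168.81 / (9.81 * 2.722132) = 2140.8 m

2140.8


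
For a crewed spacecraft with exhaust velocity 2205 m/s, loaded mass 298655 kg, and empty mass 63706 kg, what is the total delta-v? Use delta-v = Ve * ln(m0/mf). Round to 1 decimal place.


Step 1: Mass ratio m0/mf = 298655 / 63706 = 4.68802
Step 2: ln(4.68802) = 1.54501
Step 3: delta-v = 2205 * 1.54501 = 3406.7 m/s

3406.7


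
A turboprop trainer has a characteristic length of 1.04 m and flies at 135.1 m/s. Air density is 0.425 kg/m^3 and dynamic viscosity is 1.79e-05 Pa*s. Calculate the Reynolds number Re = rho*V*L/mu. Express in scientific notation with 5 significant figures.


Step 1: Numerator = rho * V * L = 0.425 * 135.1 * 1.04 = 59.7142
Step 2: Re = 59.7142 / 1.79e-05
Step 3: Re = 3.3360e+06

3.3360e+06


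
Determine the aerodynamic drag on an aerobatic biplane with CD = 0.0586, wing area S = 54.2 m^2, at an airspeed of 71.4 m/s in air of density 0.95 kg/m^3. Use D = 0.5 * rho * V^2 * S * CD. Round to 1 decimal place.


Step 1: Dynamic pressure q = 0.5 * 0.95 * 71.4^2 = 2421.531 Pa
Step 2: Drag D = q * S * CD = 2421.531 * 54.2 * 0.0586
Step 3: D = 7691.1 N

7691.1


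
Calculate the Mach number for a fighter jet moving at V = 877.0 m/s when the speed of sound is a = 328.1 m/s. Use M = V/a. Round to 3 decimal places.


Step 1: M = V / a = 877.0 / 328.1
Step 2: M = 2.673

2.673


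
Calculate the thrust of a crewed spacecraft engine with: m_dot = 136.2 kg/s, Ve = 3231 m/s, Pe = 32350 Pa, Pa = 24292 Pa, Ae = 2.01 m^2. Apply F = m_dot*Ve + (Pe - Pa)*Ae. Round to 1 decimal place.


Step 1: Momentum thrust = m_dot * Ve = 136.2 * 3231 = 440062.2 N
Step 2: Pressure thrust = (Pe - Pa) * Ae = (32350 - 24292) * 2.01 = 16196.58 N
Step 3: Total thrust F = 440062.2 + 16196.58 = 456258.8 N

456258.8


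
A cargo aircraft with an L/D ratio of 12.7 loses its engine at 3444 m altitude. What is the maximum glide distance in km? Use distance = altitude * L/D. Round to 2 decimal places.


Step 1: Glide distance = altitude * L/D = 3444 * 12.7 = 43738.8 m
Step 2: Convert to km: 43738.8 / 1000 = 43.74 km

43.74


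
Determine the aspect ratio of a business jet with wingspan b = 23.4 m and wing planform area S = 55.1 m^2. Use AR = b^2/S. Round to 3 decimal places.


Step 1: b^2 = 23.4^2 = 547.56
Step 2: AR = 547.56 / 55.1 = 9.938

9.938


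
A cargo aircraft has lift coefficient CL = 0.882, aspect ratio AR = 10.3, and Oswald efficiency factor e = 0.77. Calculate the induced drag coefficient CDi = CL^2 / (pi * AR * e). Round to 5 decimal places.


Step 1: CL^2 = 0.882^2 = 0.777924
Step 2: pi * AR * e = 3.14159 * 10.3 * 0.77 = 24.915971
Step 3: CDi = 0.777924 / 24.915971 = 0.03122

0.03122


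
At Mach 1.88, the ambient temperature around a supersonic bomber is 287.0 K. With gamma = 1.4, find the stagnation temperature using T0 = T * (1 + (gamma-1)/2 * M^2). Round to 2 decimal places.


Step 1: (gamma-1)/2 = 0.2
Step 2: M^2 = 3.5344
Step 3: 1 + 0.2 * 3.5344 = 1.70688
Step 4: T0 = 287.0 * 1.70688 = 489.87 K

489.87


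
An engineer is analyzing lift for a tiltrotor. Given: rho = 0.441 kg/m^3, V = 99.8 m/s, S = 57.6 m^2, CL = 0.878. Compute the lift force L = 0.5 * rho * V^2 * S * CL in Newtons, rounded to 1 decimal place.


Step 1: Calculate dynamic pressure q = 0.5 * 0.441 * 99.8^2 = 0.5 * 0.441 * 9960.04 = 2196.1888 Pa
Step 2: Multiply by wing area and lift coefficient: L = 2196.1888 * 57.6 * 0.878
Step 3: L = 126500.476 * 0.878 = 111067.4 N

111067.4


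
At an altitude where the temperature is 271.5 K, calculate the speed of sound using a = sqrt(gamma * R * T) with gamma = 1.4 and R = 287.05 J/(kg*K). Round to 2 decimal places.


Step 1: gamma * R * T = 1.4 * 287.05 * 271.5 = 109107.705
Step 2: a = sqrt(109107.705) = 330.31 m/s

330.31


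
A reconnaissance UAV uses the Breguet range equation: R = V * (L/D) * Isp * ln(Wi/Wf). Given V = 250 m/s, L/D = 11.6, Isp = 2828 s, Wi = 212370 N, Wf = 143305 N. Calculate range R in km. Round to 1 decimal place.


Step 1: Coefficient = V * (L/D) * Isp = 250 * 11.6 * 2828 = 8201200.0 m
Step 2: Wi/Wf = 212370 / 143305 = 1.481944
Step 3: ln(1.481944) = 0.393355
Step 4: R = 8201200.0 * 0.393355 = 3225981.5 m = 3226.0 km

3226.0


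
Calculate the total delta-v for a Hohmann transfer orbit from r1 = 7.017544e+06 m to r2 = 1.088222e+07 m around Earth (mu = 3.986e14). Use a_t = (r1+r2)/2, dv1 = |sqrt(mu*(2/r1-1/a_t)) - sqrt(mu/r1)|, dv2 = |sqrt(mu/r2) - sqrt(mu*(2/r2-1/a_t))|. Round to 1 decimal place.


Step 1: Transfer semi-major axis a_t = (7.017544e+06 + 1.088222e+07) / 2 = 8.949882e+06 m
Step 2: v1 (circular at r1) = sqrt(mu/r1) = 7536.61 m/s
Step 3: v_t1 = sqrt(mu*(2/r1 - 1/a_t)) = 8310.48 m/s
Step 4: dv1 = |8310.48 - 7536.61| = 773.87 m/s
Step 5: v2 (circular at r2) = 6052.15 m/s, v_t2 = 5359.12 m/s
Step 6: dv2 = |6052.15 - 5359.12| = 693.03 m/s
Step 7: Total delta-v = 773.87 + 693.03 = 1466.9 m/s

1466.9


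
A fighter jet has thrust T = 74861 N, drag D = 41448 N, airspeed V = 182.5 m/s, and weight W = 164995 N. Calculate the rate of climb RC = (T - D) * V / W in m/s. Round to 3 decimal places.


Step 1: Excess thrust = T - D = 74861 - 41448 = 33413 N
Step 2: Excess power = 33413 * 182.5 = 6097872.5 W
Step 3: RC = 6097872.5 / 164995 = 36.958 m/s

36.958


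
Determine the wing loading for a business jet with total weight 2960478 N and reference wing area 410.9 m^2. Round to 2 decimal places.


Step 1: Wing loading = W / S = 2960478 / 410.9
Step 2: Wing loading = 7204.86 N/m^2

7204.86


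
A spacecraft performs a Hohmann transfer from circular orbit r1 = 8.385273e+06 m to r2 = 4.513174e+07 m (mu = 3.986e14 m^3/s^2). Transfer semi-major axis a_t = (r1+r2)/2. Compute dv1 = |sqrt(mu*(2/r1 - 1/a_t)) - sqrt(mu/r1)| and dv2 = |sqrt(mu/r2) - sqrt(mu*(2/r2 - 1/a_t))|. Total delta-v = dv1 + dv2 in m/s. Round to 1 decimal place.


Step 1: Transfer semi-major axis a_t = (8.385273e+06 + 4.513174e+07) / 2 = 2.675851e+07 m
Step 2: v1 (circular at r1) = sqrt(mu/r1) = 6894.62 m/s
Step 3: v_t1 = sqrt(mu*(2/r1 - 1/a_t)) = 8954.06 m/s
Step 4: dv1 = |8954.06 - 6894.62| = 2059.45 m/s
Step 5: v2 (circular at r2) = 2971.85 m/s, v_t2 = 1663.62 m/s
Step 6: dv2 = |2971.85 - 1663.62| = 1308.23 m/s
Step 7: Total delta-v = 2059.45 + 1308.23 = 3367.7 m/s

3367.7


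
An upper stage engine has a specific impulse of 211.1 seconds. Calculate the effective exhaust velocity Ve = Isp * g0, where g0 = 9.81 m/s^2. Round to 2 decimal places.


Step 1: Ve = Isp * g0 = 211.1 * 9.81
Step 2: Ve = 2070.89 m/s

2070.89


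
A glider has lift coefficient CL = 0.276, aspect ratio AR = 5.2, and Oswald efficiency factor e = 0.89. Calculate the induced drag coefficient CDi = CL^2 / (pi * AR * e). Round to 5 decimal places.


Step 1: CL^2 = 0.276^2 = 0.076176
Step 2: pi * AR * e = 3.14159 * 5.2 * 0.89 = 14.539291
Step 3: CDi = 0.076176 / 14.539291 = 0.00524

0.00524


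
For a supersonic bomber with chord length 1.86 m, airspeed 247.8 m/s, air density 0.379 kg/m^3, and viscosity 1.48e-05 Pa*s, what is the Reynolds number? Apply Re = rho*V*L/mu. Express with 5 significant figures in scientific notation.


Step 1: Numerator = rho * V * L = 0.379 * 247.8 * 1.86 = 174.684132
Step 2: Re = 174.684132 / 1.48e-05
Step 3: Re = 1.1803e+07

1.1803e+07


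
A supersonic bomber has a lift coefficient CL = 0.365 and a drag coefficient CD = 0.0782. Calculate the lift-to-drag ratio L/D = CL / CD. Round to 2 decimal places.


Step 1: L/D = CL / CD = 0.365 / 0.0782
Step 2: L/D = 4.67

4.67


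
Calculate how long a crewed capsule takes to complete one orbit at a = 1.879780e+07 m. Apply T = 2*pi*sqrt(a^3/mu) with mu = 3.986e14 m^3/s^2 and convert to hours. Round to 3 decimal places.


Step 1: a^3 / mu = 6.642340e+21 / 3.986e14 = 1.666417e+07
Step 2: sqrt(1.666417e+07) = 4082.1775 s
Step 3: T = 2*pi * 4082.1775 = 25649.08 s
Step 4: T in hours = 25649.08 / 3600 = 7.125 hours

7.125


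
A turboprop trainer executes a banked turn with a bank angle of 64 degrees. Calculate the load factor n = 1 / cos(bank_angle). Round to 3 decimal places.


Step 1: Convert 64 degrees to radians = 1.117011
Step 2: cos(64 deg) = 0.438371
Step 3: n = 1 / 0.438371 = 2.281

2.281


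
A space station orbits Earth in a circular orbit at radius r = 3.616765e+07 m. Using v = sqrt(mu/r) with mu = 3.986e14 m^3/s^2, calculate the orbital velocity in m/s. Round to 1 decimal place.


Step 1: mu / r = 3.986e14 / 3.616765e+07 = 11020898.5101
Step 2: v = sqrt(11020898.5101) = 3319.8 m/s

3319.8


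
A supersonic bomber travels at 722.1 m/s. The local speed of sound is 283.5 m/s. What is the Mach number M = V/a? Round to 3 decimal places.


Step 1: M = V / a = 722.1 / 283.5
Step 2: M = 2.547

2.547


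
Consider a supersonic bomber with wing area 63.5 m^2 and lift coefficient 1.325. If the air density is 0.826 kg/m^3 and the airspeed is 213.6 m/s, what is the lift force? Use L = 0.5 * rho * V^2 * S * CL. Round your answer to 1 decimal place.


Step 1: Calculate dynamic pressure q = 0.5 * 0.826 * 213.6^2 = 0.5 * 0.826 * 45624.96 = 18843.1085 Pa
Step 2: Multiply by wing area and lift coefficient: L = 18843.1085 * 63.5 * 1.325
Step 3: L = 1196537.3885 * 1.325 = 1585412.0 N

1585412.0


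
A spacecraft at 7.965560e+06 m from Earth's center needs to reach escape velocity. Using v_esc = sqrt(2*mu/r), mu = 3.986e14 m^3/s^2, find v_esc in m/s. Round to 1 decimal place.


Step 1: 2*mu/r = 2 * 3.986e14 / 7.965560e+06 = 100080848.0509
Step 2: v_esc = sqrt(100080848.0509) = 10004.0 m/s

10004.0


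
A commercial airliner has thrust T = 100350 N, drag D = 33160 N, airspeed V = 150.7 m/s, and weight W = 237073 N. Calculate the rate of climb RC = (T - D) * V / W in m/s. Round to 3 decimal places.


Step 1: Excess thrust = T - D = 100350 - 33160 = 67190 N
Step 2: Excess power = 67190 * 150.7 = 10125533.0 W
Step 3: RC = 10125533.0 / 237073 = 42.711 m/s

42.711


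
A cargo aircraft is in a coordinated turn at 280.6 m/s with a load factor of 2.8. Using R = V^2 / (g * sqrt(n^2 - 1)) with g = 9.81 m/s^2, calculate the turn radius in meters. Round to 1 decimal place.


Step 1: V^2 = 280.6^2 = 78736.36
Step 2: n^2 - 1 = 2.8^2 - 1 = 6.84
Step 3: sqrt(6.84) = 2.615339
Step 4: R = 78736.36 / (9.81 * 2.615339) = 3068.9 m

3068.9


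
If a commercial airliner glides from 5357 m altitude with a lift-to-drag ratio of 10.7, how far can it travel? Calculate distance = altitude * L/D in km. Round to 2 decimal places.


Step 1: Glide distance = altitude * L/D = 5357 * 10.7 = 57319.9 m
Step 2: Convert to km: 57319.9 / 1000 = 57.32 km

57.32


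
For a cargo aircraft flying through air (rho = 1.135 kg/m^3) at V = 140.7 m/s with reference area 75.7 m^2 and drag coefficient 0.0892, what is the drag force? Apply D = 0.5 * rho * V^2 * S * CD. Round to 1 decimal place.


Step 1: Dynamic pressure q = 0.5 * 1.135 * 140.7^2 = 11234.5081 Pa
Step 2: Drag D = q * S * CD = 11234.5081 * 75.7 * 0.0892
Step 3: D = 75860.3 N

75860.3


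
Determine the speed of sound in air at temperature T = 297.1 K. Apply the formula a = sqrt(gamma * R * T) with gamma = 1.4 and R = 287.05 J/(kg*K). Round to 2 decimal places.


Step 1: gamma * R * T = 1.4 * 287.05 * 297.1 = 119395.577
Step 2: a = sqrt(119395.577) = 345.54 m/s

345.54


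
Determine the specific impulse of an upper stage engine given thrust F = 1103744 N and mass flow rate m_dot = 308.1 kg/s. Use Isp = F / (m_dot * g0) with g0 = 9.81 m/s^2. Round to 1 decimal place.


Step 1: m_dot * g0 = 308.1 * 9.81 = 3022.46
Step 2: Isp = 1103744 / 3022.46 = 365.2 s

365.2


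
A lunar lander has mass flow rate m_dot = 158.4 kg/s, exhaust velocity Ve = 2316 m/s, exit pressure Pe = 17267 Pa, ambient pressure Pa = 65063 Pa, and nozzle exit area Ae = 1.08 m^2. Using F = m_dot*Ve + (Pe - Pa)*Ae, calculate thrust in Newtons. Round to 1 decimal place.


Step 1: Momentum thrust = m_dot * Ve = 158.4 * 2316 = 366854.4 N
Step 2: Pressure thrust = (Pe - Pa) * Ae = (17267 - 65063) * 1.08 = -51619.68 N
Step 3: Total thrust F = 366854.4 + -51619.68 = 315234.7 N

315234.7


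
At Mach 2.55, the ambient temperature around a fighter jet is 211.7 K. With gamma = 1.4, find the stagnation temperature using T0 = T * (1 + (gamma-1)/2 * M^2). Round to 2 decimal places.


Step 1: (gamma-1)/2 = 0.2
Step 2: M^2 = 6.5025
Step 3: 1 + 0.2 * 6.5025 = 2.3005
Step 4: T0 = 211.7 * 2.3005 = 487.02 K

487.02


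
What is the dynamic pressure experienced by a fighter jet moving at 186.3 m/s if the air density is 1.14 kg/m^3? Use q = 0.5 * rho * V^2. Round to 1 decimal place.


Step 1: V^2 = 186.3^2 = 34707.69
Step 2: q = 0.5 * 1.14 * 34707.69
Step 3: q = 19783.4 Pa

19783.4


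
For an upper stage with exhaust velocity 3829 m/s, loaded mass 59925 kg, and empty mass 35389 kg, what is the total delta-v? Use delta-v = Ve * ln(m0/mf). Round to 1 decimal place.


Step 1: Mass ratio m0/mf = 59925 / 35389 = 1.693323
Step 2: ln(1.693323) = 0.526693
Step 3: delta-v = 3829 * 0.526693 = 2016.7 m/s

2016.7


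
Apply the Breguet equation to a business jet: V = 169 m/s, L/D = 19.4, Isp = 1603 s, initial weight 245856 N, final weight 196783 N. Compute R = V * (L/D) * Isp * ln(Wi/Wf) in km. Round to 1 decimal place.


Step 1: Coefficient = V * (L/D) * Isp = 169 * 19.4 * 1603 = 5255595.8 m
Step 2: Wi/Wf = 245856 / 196783 = 1.249376
Step 3: ln(1.249376) = 0.222644
Step 4: R = 5255595.8 * 0.222644 = 1170129.0 m = 1170.1 km

1170.1


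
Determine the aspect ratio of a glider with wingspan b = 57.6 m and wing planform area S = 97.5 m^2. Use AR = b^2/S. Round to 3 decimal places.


Step 1: b^2 = 57.6^2 = 3317.76
Step 2: AR = 3317.76 / 97.5 = 34.028

34.028


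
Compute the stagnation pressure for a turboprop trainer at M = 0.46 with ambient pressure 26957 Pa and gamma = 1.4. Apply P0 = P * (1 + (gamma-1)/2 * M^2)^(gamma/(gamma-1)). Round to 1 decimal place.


Step 1: (gamma-1)/2 * M^2 = 0.2 * 0.2116 = 0.04232
Step 2: 1 + 0.04232 = 1.04232
Step 3: Exponent gamma/(gamma-1) = 3.5
Step 4: P0 = 26957 * 1.04232^3.5 = 31165.6 Pa

31165.6


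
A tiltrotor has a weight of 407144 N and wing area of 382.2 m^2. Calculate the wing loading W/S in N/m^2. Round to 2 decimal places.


Step 1: Wing loading = W / S = 407144 / 382.2
Step 2: Wing loading = 1065.26 N/m^2

1065.26


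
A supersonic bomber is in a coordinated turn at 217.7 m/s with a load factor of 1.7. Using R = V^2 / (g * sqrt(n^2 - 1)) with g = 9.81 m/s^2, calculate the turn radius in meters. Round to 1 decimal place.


Step 1: V^2 = 217.7^2 = 47393.29
Step 2: n^2 - 1 = 1.7^2 - 1 = 1.89
Step 3: sqrt(1.89) = 1.374773
Step 4: R = 47393.29 / (9.81 * 1.374773) = 3514.1 m

3514.1


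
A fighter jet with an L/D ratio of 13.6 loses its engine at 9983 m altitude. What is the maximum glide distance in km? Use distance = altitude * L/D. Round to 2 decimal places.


Step 1: Glide distance = altitude * L/D = 9983 * 13.6 = 135768.8 m
Step 2: Convert to km: 135768.8 / 1000 = 135.77 km

135.77


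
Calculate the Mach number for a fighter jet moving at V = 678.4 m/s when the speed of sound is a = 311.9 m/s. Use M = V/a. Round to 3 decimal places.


Step 1: M = V / a = 678.4 / 311.9
Step 2: M = 2.175

2.175


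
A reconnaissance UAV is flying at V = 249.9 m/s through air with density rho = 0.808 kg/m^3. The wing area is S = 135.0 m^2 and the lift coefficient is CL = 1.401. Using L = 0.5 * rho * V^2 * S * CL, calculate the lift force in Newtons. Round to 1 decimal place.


Step 1: Calculate dynamic pressure q = 0.5 * 0.808 * 249.9^2 = 0.5 * 0.808 * 62450.01 = 25229.804 Pa
Step 2: Multiply by wing area and lift coefficient: L = 25229.804 * 135.0 * 1.401
Step 3: L = 3406023.5454 * 1.401 = 4771839.0 N

4771839.0


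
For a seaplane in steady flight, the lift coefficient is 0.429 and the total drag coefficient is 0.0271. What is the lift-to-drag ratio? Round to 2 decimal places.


Step 1: L/D = CL / CD = 0.429 / 0.0271
Step 2: L/D = 15.83

15.83


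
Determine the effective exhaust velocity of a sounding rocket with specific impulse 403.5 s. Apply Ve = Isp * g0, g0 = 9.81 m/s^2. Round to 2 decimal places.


Step 1: Ve = Isp * g0 = 403.5 * 9.81
Step 2: Ve = 3958.34 m/s

3958.34


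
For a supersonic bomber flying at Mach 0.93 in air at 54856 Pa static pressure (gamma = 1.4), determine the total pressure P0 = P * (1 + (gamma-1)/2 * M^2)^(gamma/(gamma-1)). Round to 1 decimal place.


Step 1: (gamma-1)/2 * M^2 = 0.2 * 0.8649 = 0.17298
Step 2: 1 + 0.17298 = 1.17298
Step 3: Exponent gamma/(gamma-1) = 3.5
Step 4: P0 = 54856 * 1.17298^3.5 = 95882.9 Pa

95882.9


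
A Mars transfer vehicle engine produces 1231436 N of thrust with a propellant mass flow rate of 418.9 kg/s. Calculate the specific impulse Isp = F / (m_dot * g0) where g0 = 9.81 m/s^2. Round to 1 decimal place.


Step 1: m_dot * g0 = 418.9 * 9.81 = 4109.41
Step 2: Isp = 1231436 / 4109.41 = 299.7 s

299.7


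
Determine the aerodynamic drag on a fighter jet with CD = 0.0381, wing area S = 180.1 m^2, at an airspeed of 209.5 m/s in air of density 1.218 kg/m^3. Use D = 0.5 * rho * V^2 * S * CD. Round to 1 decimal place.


Step 1: Dynamic pressure q = 0.5 * 1.218 * 209.5^2 = 26729.1622 Pa
Step 2: Drag D = q * S * CD = 26729.1622 * 180.1 * 0.0381
Step 3: D = 183410.4 N

183410.4


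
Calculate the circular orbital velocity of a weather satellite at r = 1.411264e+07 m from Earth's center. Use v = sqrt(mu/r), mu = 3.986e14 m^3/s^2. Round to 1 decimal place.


Step 1: mu / r = 3.986e14 / 1.411264e+07 = 28244183.9372
Step 2: v = sqrt(28244183.9372) = 5314.5 m/s

5314.5


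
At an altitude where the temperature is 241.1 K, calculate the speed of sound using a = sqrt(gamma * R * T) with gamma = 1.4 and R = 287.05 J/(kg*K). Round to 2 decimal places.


Step 1: gamma * R * T = 1.4 * 287.05 * 241.1 = 96890.857
Step 2: a = sqrt(96890.857) = 311.27 m/s

311.27


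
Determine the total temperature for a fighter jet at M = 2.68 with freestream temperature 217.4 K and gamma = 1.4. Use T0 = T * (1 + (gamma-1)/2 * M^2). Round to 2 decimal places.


Step 1: (gamma-1)/2 = 0.2
Step 2: M^2 = 7.1824
Step 3: 1 + 0.2 * 7.1824 = 2.43648
Step 4: T0 = 217.4 * 2.43648 = 529.69 K

529.69


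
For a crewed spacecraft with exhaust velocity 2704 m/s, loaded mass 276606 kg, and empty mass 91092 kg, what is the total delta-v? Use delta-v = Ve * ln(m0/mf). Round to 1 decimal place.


Step 1: Mass ratio m0/mf = 276606 / 91092 = 3.036556
Step 2: ln(3.036556) = 1.110724
Step 3: delta-v = 2704 * 1.110724 = 3003.4 m/s

3003.4


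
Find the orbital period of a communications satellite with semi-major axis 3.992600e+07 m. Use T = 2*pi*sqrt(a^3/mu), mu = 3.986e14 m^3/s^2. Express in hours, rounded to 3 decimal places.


Step 1: a^3 / mu = 6.364546e+22 / 3.986e14 = 1.596725e+08
Step 2: sqrt(1.596725e+08) = 12636.1583 s
Step 3: T = 2*pi * 12636.1583 = 79395.32 s
Step 4: T in hours = 79395.32 / 3600 = 22.054 hours

22.054


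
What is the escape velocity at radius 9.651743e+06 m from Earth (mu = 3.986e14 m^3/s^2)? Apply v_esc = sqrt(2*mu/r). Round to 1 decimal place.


Step 1: 2*mu/r = 2 * 3.986e14 / 9.651743e+06 = 82596480.242
Step 2: v_esc = sqrt(82596480.242) = 9088.3 m/s

9088.3


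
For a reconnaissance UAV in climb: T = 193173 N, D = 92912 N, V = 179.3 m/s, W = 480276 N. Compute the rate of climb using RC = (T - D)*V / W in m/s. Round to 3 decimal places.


Step 1: Excess thrust = T - D = 193173 - 92912 = 100261 N
Step 2: Excess power = 100261 * 179.3 = 17976797.3 W
Step 3: RC = 17976797.3 / 480276 = 37.430 m/s

37.430


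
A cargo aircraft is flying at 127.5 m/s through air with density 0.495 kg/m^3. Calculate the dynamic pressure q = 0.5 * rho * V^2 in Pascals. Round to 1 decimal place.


Step 1: V^2 = 127.5^2 = 16256.25
Step 2: q = 0.5 * 0.495 * 16256.25
Step 3: q = 4023.4 Pa

4023.4


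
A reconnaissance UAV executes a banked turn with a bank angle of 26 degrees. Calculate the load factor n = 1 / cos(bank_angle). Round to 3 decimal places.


Step 1: Convert 26 degrees to radians = 0.453786
Step 2: cos(26 deg) = 0.898794
Step 3: n = 1 / 0.898794 = 1.113

1.113


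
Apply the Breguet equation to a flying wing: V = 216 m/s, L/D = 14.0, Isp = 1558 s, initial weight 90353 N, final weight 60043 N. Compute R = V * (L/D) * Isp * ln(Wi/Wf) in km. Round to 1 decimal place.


Step 1: Coefficient = V * (L/D) * Isp = 216 * 14.0 * 1558 = 4711392.0 m
Step 2: Wi/Wf = 90353 / 60043 = 1.504805
Step 3: ln(1.504805) = 0.408663
Step 4: R = 4711392.0 * 0.408663 = 1925372.8 m = 1925.4 km

1925.4


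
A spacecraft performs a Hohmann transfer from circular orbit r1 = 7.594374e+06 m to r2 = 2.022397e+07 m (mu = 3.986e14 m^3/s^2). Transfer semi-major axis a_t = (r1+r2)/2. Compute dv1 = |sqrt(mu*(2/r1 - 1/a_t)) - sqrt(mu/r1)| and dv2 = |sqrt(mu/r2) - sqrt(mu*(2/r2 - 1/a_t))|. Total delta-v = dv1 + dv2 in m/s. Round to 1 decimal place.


Step 1: Transfer semi-major axis a_t = (7.594374e+06 + 2.022397e+07) / 2 = 1.390917e+07 m
Step 2: v1 (circular at r1) = sqrt(mu/r1) = 7244.74 m/s
Step 3: v_t1 = sqrt(mu*(2/r1 - 1/a_t)) = 8735.85 m/s
Step 4: dv1 = |8735.85 - 7244.74| = 1491.11 m/s
Step 5: v2 (circular at r2) = 4439.51 m/s, v_t2 = 3280.43 m/s
Step 6: dv2 = |4439.51 - 3280.43| = 1159.08 m/s
Step 7: Total delta-v = 1491.11 + 1159.08 = 2650.2 m/s

2650.2


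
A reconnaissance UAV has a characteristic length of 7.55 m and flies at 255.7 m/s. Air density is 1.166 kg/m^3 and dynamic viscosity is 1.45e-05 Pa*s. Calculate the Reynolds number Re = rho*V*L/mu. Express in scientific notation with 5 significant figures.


Step 1: Numerator = rho * V * L = 1.166 * 255.7 * 7.55 = 2251.00381
Step 2: Re = 2251.00381 / 1.45e-05
Step 3: Re = 1.5524e+08

1.5524e+08


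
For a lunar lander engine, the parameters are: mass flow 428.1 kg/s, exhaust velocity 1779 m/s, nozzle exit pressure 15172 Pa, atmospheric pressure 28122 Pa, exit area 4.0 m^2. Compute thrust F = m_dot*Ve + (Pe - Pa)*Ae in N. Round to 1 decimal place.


Step 1: Momentum thrust = m_dot * Ve = 428.1 * 1779 = 761589.9 N
Step 2: Pressure thrust = (Pe - Pa) * Ae = (15172 - 28122) * 4.0 = -51800.0 N
Step 3: Total thrust F = 761589.9 + -51800.0 = 709789.9 N

709789.9


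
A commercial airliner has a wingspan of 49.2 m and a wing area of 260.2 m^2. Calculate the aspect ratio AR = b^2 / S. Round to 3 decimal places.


Step 1: b^2 = 49.2^2 = 2420.64
Step 2: AR = 2420.64 / 260.2 = 9.303

9.303


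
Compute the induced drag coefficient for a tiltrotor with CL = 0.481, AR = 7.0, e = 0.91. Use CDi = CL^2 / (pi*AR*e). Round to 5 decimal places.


Step 1: CL^2 = 0.481^2 = 0.231361
Step 2: pi * AR * e = 3.14159 * 7.0 * 0.91 = 20.011945
Step 3: CDi = 0.231361 / 20.011945 = 0.01156

0.01156
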